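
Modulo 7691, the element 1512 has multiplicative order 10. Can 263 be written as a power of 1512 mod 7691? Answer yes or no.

no

⟨1512⟩ has order 10; its elements mod 7691 are {1, 1003, 1409, 1512, 1917, 5774, 6179, 6282, 6688, 7690}.
263 is not in this set.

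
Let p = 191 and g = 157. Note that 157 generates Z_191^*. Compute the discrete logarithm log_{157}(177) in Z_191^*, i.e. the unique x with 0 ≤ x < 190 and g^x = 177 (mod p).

140

Baby-step giant-step with m = ceil(sqrt(190)) = 14.
Baby table (157^j mod 191 for j=0..13):
  0:1  1:157  2:10  3:42  4:100  5:38  6:45  7:189
  8:68  9:171  10:107  11:182  12:115  13:101
Giant step factor: 157^(-14) ≡ 48 (mod 191).
Scan 177·48^i mod 191 for i = 0, 1, …:
  i=0: 177   i=1: 92   i=2: 23   i=3: 149
  i=4: 85   i=5: 69   i=6: 65   i=7: 64
  i=8: 16   i=9: 4   i=10: 1
Match at i=10, j=0: x = 10·14 + 0 = 140.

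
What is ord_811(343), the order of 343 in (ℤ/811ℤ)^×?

The order of 343 must divide p − 1 = 810 = 2 · 3^4 · 5.
Divisors: 1, 2, 3, 5, 6, 9, 10, 15, 18, 27, 30, 45, 54, 81, 90, 135, 162, 270, 405, 810.
Check each in increasing order: 343^1 ≡ 343;  343^2 ≡ 54;  343^3 ≡ 680;  343^5 ≡ 225;  343^6 ≡ 130;  343^9 ≡ 1.
Smallest exponent giving 1 is 9.

9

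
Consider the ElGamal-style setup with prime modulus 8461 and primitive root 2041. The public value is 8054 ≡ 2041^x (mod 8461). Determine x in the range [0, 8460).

5999

Baby-step giant-step with m = ceil(sqrt(8460)) = 92.
Baby table (2041^j mod 8461 for j=0..91):
  0:1  1:2041  2:2869  3:617  4:7069  5:1824  6:8405  7:4158
  8:95  9:7753  10:1803  11:7849  12:3136  13:4060  14:3141  15:5804
  16:564  17:428  18:2065  19:1087  20:1785  21:4955  22:2260  23:1415
  24:2814  25:6816  26:1572  27:1733  28:355  29:5370  30:3175  31:7510
  32:5039  33:4484  34:5503  35:3876  36:8342  37:2490  38:5490  39:2726
  40:4889  41:2930  42:6664  43:4397  44:5617  45:8103  46:5429  47:5140
  48:7561  49:7598  50:6966  51:3126  52:572  53:8295  54:8095  55:6023
  56:7571  57:2625  58:1812  59:835  60:3574  61:1152  62:7535  63:5298
  64:60  65:4006  66:2920  67:3176  68:1090  69:7908  70:5101  71:4111
  72:5700  73:8286  74:6648  75:5585  76:2018  77:6692  78:2318  79:1339
  80:8457  81:297  82:5446  83:5993  84:5568  85:1165  86:224  87:290
  88:8081  89:2832  90:1249  91:2448
Giant step factor: 2041^(-92) ≡ 3241 (mod 8461).
Scan 8054·3241^i mod 8461 for i = 0, 1, …:
  i=0: 8054   i=1: 829   i=2: 4652   i=3: 8091
  i=4: 2292   i=5: 8075   i=6: 1202   i=7: 3622
  i=8: 3495   i=9: 6477     …   i=64: 3804
  i=65: 1087
Match at i=65, j=19: x = 65·92 + 19 = 5999.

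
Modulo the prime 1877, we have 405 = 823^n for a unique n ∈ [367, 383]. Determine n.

Compute 823^367 mod 1877 = 958, then multiply by 823 repeatedly:
  823^367=958  823^368=94  823^369=405
Found 405 at exponent 369.

369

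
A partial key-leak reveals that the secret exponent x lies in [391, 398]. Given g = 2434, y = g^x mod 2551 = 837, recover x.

394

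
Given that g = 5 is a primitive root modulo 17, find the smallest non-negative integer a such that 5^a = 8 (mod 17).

Successive powers of 5 modulo 17:
  5^0=1  5^1=5  5^2=8
So 5^2 ≡ 8 (mod 17), giving a = 2.

2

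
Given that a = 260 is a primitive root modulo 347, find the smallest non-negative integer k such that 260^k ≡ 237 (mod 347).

71

Baby-step giant-step with m = ceil(sqrt(346)) = 19.
Baby table (260^j mod 347 for j=0..18):
  0:1  1:260  2:282  3:103  4:61  5:245  6:199  7:37
  8:251  9:24  10:341  11:175  12:43  13:76  14:328  15:265
  16:194  17:125  18:229
Giant step factor: 260^(-19) ≡ 200 (mod 347).
Scan 237·200^i mod 347 for i = 0, 1, …:
  i=0: 237   i=1: 208   i=2: 307   i=3: 328
Match at i=3, j=14: k = 3·19 + 14 = 71.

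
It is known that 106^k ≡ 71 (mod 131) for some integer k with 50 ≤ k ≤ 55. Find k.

55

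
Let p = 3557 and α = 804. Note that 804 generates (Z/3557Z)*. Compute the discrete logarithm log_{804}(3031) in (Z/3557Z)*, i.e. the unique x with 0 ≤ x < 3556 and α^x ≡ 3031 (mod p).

Baby-step giant-step with m = ceil(sqrt(3556)) = 60.
Baby table (804^j mod 3557 for j=0..59):
  0:1  1:804  2:2599  3:1637  4:58  5:391  6:1348  7:2464
  8:3364  9:1336  10:3487  11:632  12:3034  13:2791  14:3054  15:1086
  16:1679  17:1813  18:2839  19:2519  20:1343  21:2001  22:1040  23:265
  24:3197  25:2234  26:3408  27:1142  28:462  29:1520  30:2029  31:2210
  32:1897  33:2792  34:301  35:128  36:3316  37:1871  38:3230  39:310
  40:250  41:1808  42:2376  43:195  44:272  45:1711  46:2642  47:639
  48:1548  49:3199  50:285  51:1492  52:859  53:578  54:2302  55:1168
  56:24  57:1511  58:1907  59:161
Giant step factor: 804^(-60) ≡ 2379 (mod 3557).
Scan 3031·2379^i mod 3557 for i = 0, 1, …:
  i=0: 3031   i=1: 710   i=2: 3072   i=3: 2210
Match at i=3, j=31: x = 3·60 + 31 = 211.

211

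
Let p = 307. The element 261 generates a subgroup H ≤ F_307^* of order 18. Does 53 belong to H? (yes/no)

53 ∈ ⟨261⟩ iff 53^18 ≡ 1 (mod 307), since |⟨261⟩| = 18.
53^18 mod 307 = 1.
Since 1 = 1, 53 lies in the subgroup.

yes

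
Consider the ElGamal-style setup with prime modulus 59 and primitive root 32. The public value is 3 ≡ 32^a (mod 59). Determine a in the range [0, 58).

10

Successive powers of 32 modulo 59:
  32^0=1  32^1=32  32^2=21  32^3=23  32^4=28  32^5=11
  32^6=57  32^7=54  32^8=17  32^9=13  32^10=3
So 32^10 ≡ 3 (mod 59), giving a = 10.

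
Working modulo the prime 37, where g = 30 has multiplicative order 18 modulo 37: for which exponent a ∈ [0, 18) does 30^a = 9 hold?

14

Successive powers of 30 modulo 37:
  30^0=1  30^1=30  30^2=12  30^3=27  30^4=33  30^5=28
  30^6=26  30^7=3  30^8=16  30^9=36  30^10=7  30^11=25
  30^12=10  30^13=4  30^14=9
So 30^14 ≡ 9 (mod 37), giving a = 14.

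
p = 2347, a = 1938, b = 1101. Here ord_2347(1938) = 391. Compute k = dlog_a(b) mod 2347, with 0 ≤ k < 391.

Baby-step giant-step with m = ceil(sqrt(391)) = 20.
Baby table (1938^j mod 2347 for j=0..19):
  0:1  1:1938  2:644  3:1815  4:1664  5:54  6:1384  7:1918
  8:1783  9:670  10:569  11:1979  12:304  13:55  14:975  15:215
  16:1251  17:2334  18:623  19:1016
Giant step factor: 1938^(-20) ≡ 1089 (mod 2347).
Scan 1101·1089^i mod 2347 for i = 0, 1, …:
  i=0: 1101   i=1: 2019   i=2: 1899   i=3: 304
Match at i=3, j=12: k = 3·20 + 12 = 72.

72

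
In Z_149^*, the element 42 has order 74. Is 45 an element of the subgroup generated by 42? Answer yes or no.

45 ∈ ⟨42⟩ iff 45^74 ≡ 1 (mod 149), since |⟨42⟩| = 74.
45^74 mod 149 = 1.
Since 1 = 1, 45 lies in the subgroup.

yes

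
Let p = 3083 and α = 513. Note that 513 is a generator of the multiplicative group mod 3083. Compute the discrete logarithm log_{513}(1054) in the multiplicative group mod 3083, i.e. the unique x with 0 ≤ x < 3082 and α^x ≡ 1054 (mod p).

2701

Baby-step giant-step with m = ceil(sqrt(3082)) = 56.
Baby table (513^j mod 3083 for j=0..55):
  0:1  1:513  2:1114  3:1127  4:1630  5:697  6:3016  7:2625
  8:2437  9:1566  10:1778  11:2629  12:1406  13:2939  14:120  15:2983
  16:1111  17:2671  18:1371  19:399  20:1209  21:534  22:2638  23:2940
  24:633  25:1014  26:2238  27:1218  28:2068  29:332  30:751  31:2971
  32:1121  33:1635  34:179  35:2420  36:2094  37:1338  38:1968  39:1443
  40:339  41:1259  42:1520  43:2844  44:713  45:1975  46:1951  47:1971
  48:2982  49:598  50:1557  51:244  52:1852  53:512  54:601  55:13
Giant step factor: 513^(-56) ≡ 1992 (mod 3083).
Scan 1054·1992^i mod 3083 for i = 0, 1, …:
  i=0: 1054   i=1: 45   i=2: 233   i=3: 1686
  i=4: 1125   i=5: 2742   i=6: 2071   i=7: 378
  i=8: 724   i=9: 2447     …   i=47: 1560
  i=48: 2939
Match at i=48, j=13: x = 48·56 + 13 = 2701.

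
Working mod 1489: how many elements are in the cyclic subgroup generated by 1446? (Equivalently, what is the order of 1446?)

The order of 1446 must divide p − 1 = 1488 = 2^4 · 3 · 31.
Divisors: 1, 2, 3, 4, 6, 8, 12, 16, 24, 31, 48, 62, 93, 124, 186, 248, 372, 496, 744, 1488.
Check each in increasing order: 1446^1 ≡ 1446;  1446^2 ≡ 360;  1446^3 ≡ 899;  1446^4 ≡ 57;  1446^6 ≡ 1163;  1446^8 ≡ 271;  1446^12 ≡ 557;  1446^16 ≡ 480;  1446^24 ≡ 537;  1446^31 ≡ 771;  1446^48 ≡ 992;  1446^62 ≡ 330;  1446^93 ≡ 1300;  1446^124 ≡ 203;  1446^186 ≡ 1474;  1446^248 ≡ 1006;  1446^372 ≡ 225;  1446^496 ≡ 1005;  1446^744 ≡ 1488;  1446^1488 ≡ 1.
Smallest exponent giving 1 is 1488.

1488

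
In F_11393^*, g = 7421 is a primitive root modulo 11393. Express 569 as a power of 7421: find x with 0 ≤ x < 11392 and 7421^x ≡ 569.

Baby-step giant-step with m = ceil(sqrt(11392)) = 107.
Baby table (7421^j mod 11393 for j=0..106):
  0:1  1:7421  2:8872  3:10358  4:9540  5:238  6:283  7:3831
  8:4316  9:3313  10:11072  11:10389  12:338  13:1838  14:2377  15:3353
  16:301  17:693  18:4510  19:7469  20:504  21:3280  22:5432  23:2438
  24:314  25:6022  26:5916  27:5407  28:10594  29:6374  30:9111  31:6669
  32:10850  33:3519  34:1743  35:3748  36:3595  37:7482  38:5833  39:4686
  40:3370  41:1135  42:3408  43:9701  44:10147  45:4550  46:8091  47:2201
  48:7452  49:11063  50:565  51:241  52:11153  53:7661  54:1211  55:9147
  56:393  57:11238  58:438  59:3393  60:923  61:2390  62:8682  63:1707
  64:10024  65:3207  66:10563  67:4183  68:7511  69:4575  70:11328  71:7534
  72:4363  73:10310  74:6515  75:7316  76:4391  77:1631  78:4285  79:1122
  80:9472  81:8295  82:816  83:5853  84:4997  85:9915  86:3221  87:527
  88:3068  89:4414  90:1419  91:3267  92:103  93:1032  94:2376  95:7325
  96:2822  97:1728  98:6363  99:7231  100:221  101:10842  102:1116  103:10518
  104:635  105:7026  106:5578
Giant step factor: 7421^(-107) ≡ 2541 (mod 11393).
Scan 569·2541^i mod 11393 for i = 0, 1, …:
  i=0: 569   i=1: 10311   i=2: 7744   i=3: 1793
  i=4: 10206   i=5: 2978   i=6: 2146   i=7: 7132
  i=8: 7542   i=9: 1196     …   i=41: 2381
  i=42: 438
Match at i=42, j=58: x = 42·107 + 58 = 4552.

4552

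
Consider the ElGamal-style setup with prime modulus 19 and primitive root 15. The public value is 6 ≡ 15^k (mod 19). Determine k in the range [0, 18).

16

Successive powers of 15 modulo 19:
  15^0=1  15^1=15  15^2=16  15^3=12  15^4=9  15^5=2
  15^6=11  15^7=13  15^8=5  15^9=18  15^10=4  15^11=3
  15^12=7  15^13=10  15^14=17  15^15=8  15^16=6
So 15^16 ≡ 6 (mod 19), giving k = 16.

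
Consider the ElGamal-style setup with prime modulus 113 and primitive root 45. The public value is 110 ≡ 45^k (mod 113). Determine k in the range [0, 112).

85

Baby-step giant-step with m = ceil(sqrt(112)) = 11.
Baby table (45^j mod 113 for j=0..10):
  0:1  1:45  2:104  3:47  4:81  5:29  6:62  7:78
  8:7  9:89  10:50
Giant step factor: 45^(-11) ≡ 79 (mod 113).
Scan 110·79^i mod 113 for i = 0, 1, …:
  i=0: 110   i=1: 102   i=2: 35   i=3: 53
  i=4: 6   i=5: 22   i=6: 43   i=7: 7
Match at i=7, j=8: k = 7·11 + 8 = 85.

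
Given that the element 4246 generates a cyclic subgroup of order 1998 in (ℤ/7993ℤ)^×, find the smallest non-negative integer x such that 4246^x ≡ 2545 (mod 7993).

1647

Baby-step giant-step with m = ceil(sqrt(1998)) = 45.
Baby table (4246^j mod 7993 for j=0..44):
  0:1  1:4246  2:4301  3:6034  4:2799  5:6956  6:1041  7:7950
  8:1261  9:6889  10:4307  11:7531  12:4626  13:3195  14:1849  15:1728
  16:7507  17:6631  18:3880  19:907  20:6489  21:423  22:5626  23:4912
  24:2615  25:1013  26:964  27:728  28:5790  29:5865  30:4595  31:7450
  32:4399  33:6506  34:668  35:6806  36:3581  37:2240  38:7363  39:2675
  40:7990  41:3248  42:3083  43:5877  44:7589
Giant step factor: 4246^(-45) ≡ 6973 (mod 7993).
Scan 2545·6973^i mod 7993 for i = 0, 1, …:
  i=0: 2545   i=1: 1825   i=2: 869   i=3: 843
  i=4: 3384   i=5: 1296   i=6: 4918   i=7: 3244
  i=8: 222   i=9: 5357     …   i=35: 2789
  i=36: 728
Match at i=36, j=27: x = 36·45 + 27 = 1647.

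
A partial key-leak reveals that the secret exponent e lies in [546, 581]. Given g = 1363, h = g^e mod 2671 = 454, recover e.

560

Compute 1363^546 mod 2671 = 2178, then multiply by 1363 repeatedly:
  1363^546=2178  1363^547=1133  1363^548=441  1363^549=108  1363^550=299
  1363^551=1545  1363^552=1087  1363^553=1847  1363^554=1379  1363^555=1864
  1363^556=511  1363^557=2033  1363^558=1152  1363^559=2299  1363^560=454
Found 454 at exponent 560.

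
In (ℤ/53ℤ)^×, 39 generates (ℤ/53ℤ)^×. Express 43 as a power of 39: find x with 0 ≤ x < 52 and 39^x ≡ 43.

50

Baby-step giant-step with m = ceil(sqrt(52)) = 8.
Baby table (39^j mod 53 for j=0..7):
  0:1  1:39  2:37  3:12  4:44  5:20  6:38  7:51
Giant step factor: 39^(-8) ≡ 36 (mod 53).
Scan 43·36^i mod 53 for i = 0, 1, …:
  i=0: 43   i=1: 11   i=2: 25   i=3: 52
  i=4: 17   i=5: 29   i=6: 37
Match at i=6, j=2: x = 6·8 + 2 = 50.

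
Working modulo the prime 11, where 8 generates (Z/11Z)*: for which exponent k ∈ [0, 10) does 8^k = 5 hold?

8

Successive powers of 8 modulo 11:
  8^0=1  8^1=8  8^2=9  8^3=6  8^4=4  8^5=10
  8^6=3  8^7=2  8^8=5
So 8^8 ≡ 5 (mod 11), giving k = 8.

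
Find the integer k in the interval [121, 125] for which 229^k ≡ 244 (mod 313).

Compute 229^121 mod 313 = 207, then multiply by 229 repeatedly:
  229^121=207  229^122=140  229^123=134  229^124=12  229^125=244
Found 244 at exponent 125.

125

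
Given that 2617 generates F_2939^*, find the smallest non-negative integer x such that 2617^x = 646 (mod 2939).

Baby-step giant-step with m = ceil(sqrt(2938)) = 55.
Baby table (2617^j mod 2939 for j=0..54):
  0:1  1:2617  2:819  3:792  4:669  5:2068  6:1257  7:828
  8:833  9:2162  10:379  11:1400  12:1806  13:390  14:797  15:1998
  16:285  17:2278  18:1234  19:2356  20:2569  21:1580  22:2626  23:860
  24:2285  25:1919  26:2211  27:2235  28:385  29:2407  30:842  31:2203
  32:1872  33:2650  34:1949  35:1368  36:354  37:633  38:1904  39:1163
  40:1706  41:261  42:1189  43:2151  44:982  45:1208  46:1911  47:1848
  48:1561  49:2866  50:2933  51:1932  52:964  53:1126  54:1864
Giant step factor: 2617^(-55) ≡ 2646 (mod 2939).
Scan 646·2646^i mod 2939 for i = 0, 1, …:
  i=0: 646   i=1: 1757   i=2: 2463   i=3: 1335
  i=4: 2671   i=5: 2110   i=6: 1899   i=7: 2003
  i=8: 921   i=9: 535     …   i=38: 2707
  i=39: 379
Match at i=39, j=10: x = 39·55 + 10 = 2155.

2155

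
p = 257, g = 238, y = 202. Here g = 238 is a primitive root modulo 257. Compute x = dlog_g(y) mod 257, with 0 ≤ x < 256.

Baby-step giant-step with m = ceil(sqrt(256)) = 16.
Baby table (238^j mod 257 for j=0..15):
  0:1  1:238  2:104  3:80  4:22  5:96  6:232  7:218
  8:227  9:56  10:221  11:170  12:111  13:204  14:236  15:142
Giant step factor: 238^(-16) ≡ 2 (mod 257).
Scan 202·2^i mod 257 for i = 0, 1, …:
  i=0: 202   i=1: 147   i=2: 37   i=3: 74
  i=4: 148   i=5: 39   i=6: 78   i=7: 156
  i=8: 55   i=9: 110   i=10: 220   i=11: 183
  i=12: 109   i=13: 218
Match at i=13, j=7: x = 13·16 + 7 = 215.

215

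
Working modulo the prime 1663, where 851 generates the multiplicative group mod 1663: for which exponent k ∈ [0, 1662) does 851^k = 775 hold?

613

Baby-step giant-step with m = ceil(sqrt(1662)) = 41.
Baby table (851^j mod 1663 for j=0..40):
  0:1  1:851  2:796  3:555  4:13  5:1085  6:370  7:563
  8:169  9:801  10:1484  11:667  12:534  13:435  14:999  15:356
  16:290  17:666  18:1346  19:1302  20:444  21:343  22:868  23:296
  24:783  25:1133  26:1306  27:522  28:201  29:1425  30:348  31:134
  32:950  33:232  34:1198  35:79  36:709  37:1353  38:607  39:1027
  40:902
Giant step factor: 851^(-41) ≡ 300 (mod 1663).
Scan 775·300^i mod 1663 for i = 0, 1, …:
  i=0: 775   i=1: 1343   i=2: 454   i=3: 1497
  i=4: 90   i=5: 392   i=6: 1190   i=7: 1118
  i=8: 1137   i=9: 185     …   i=13: 397
  i=14: 1027
Match at i=14, j=39: k = 14·41 + 39 = 613.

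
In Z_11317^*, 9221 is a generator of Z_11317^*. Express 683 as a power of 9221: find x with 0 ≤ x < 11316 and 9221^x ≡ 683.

3766

Baby-step giant-step with m = ceil(sqrt(11316)) = 107.
Baby table (9221^j mod 11317 for j=0..106):
  0:1  1:9221  2:2220  3:9484  4:5505  5:4860  6:10057  7:4099
  8:9416  9:912  10:1021  11:10214  12:3220  13:7129  14:7373  15:5214
  16:3678  17:9106  18:5603  19:3158  20:1277  21:5537  22:5690  23:1878
  24:2028  25:4504  26:9311  27:5969  28:5578  29:10290  30:2362  31:6094
  32:3869  33:4865  34:10894  35:3882  36:251  37:5803  38:2687  39:3914
  40:1081  41:8941  42:616  43:10319  44:9480  45:2572  46:7297  47:6072
  48:4713  49:1293  50:5952  51:7259  52:6501  53:10889  54:3045  55:468
  56:3651  57:9113  58:2248  59:7381  60:11080  61:10121  62:5759  63:4375
  64:8087  65:2514  66:4378  67:1799  68:9174  69:10196  70:6997  71:1120
  72:6416  73:7977  74:6734  75:9152  76:11040  77:3425  78:7495  79:9793
  80:2910  81:503  82:9510  83:7594  84:5995  85:7667  86:108  87:11289
  88:2103  89:5742  90:6056  91:4298  92:11041  93:1329  94:9715  95:7960
  96:8415  97:5363  98:8250  99:376  100:4094  101:8579  102:1129  103:10186
  104:5323  105:1554  106:2112
Giant step factor: 9221^(-107) ≡ 8389 (mod 11317).
Scan 683·8389^i mod 11317 for i = 0, 1, …:
  i=0: 683   i=1: 3285   i=2: 970   i=3: 407
  i=4: 7906   i=5: 5814   i=6: 8693   i=7: 10146
  i=8: 10954   i=9: 10383     …   i=34: 9943
  i=35: 5537
Match at i=35, j=21: x = 35·107 + 21 = 3766.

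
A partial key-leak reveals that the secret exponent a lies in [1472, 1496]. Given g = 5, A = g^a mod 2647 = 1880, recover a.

1489

Compute 5^1472 mod 2647 = 2054, then multiply by 5 repeatedly:
  5^1472=2054  5^1473=2329  5^1474=1057  5^1475=2638  5^1476=2602
  5^1477=2422  5^1478=1522  5^1479=2316  5^1480=992  5^1481=2313
  5^1482=977  5^1483=2238  5^1484=602  5^1485=363  5^1486=1815
  5^1487=1134  5^1488=376  5^1489=1880
Found 1880 at exponent 1489.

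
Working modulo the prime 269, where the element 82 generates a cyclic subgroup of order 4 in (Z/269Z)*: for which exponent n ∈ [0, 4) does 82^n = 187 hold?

Successive powers of 82 modulo 269:
  82^0=1  82^1=82  82^2=268  82^3=187
So 82^3 ≡ 187 (mod 269), giving n = 3.

3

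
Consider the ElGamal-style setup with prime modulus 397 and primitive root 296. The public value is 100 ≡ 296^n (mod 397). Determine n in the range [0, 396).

292

Baby-step giant-step with m = ceil(sqrt(396)) = 20.
Baby table (296^j mod 397 for j=0..19):
  0:1  1:296  2:276  3:311  4:349  5:84  6:250  7:158
  8:319  9:335  10:307  11:356  12:171  13:197  14:350  15:380
  16:129  17:72  18:271  19:22
Giant step factor: 296^(-20) ≡ 67 (mod 397).
Scan 100·67^i mod 397 for i = 0, 1, …:
  i=0: 100   i=1: 348   i=2: 290   i=3: 374
  i=4: 47   i=5: 370   i=6: 176   i=7: 279
  i=8: 34   i=9: 293     …   i=13: 364
  i=14: 171
Match at i=14, j=12: n = 14·20 + 12 = 292.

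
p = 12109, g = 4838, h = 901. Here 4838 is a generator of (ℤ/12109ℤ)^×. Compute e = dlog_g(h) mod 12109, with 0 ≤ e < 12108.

Baby-step giant-step with m = ceil(sqrt(12108)) = 111.
Baby table (4838^j mod 12109 for j=0..110):
  0:1  1:4838  2:11656  3:115  4:11465  5:8450  6:1116  7:10703
  8:3030  9:7250  10:7836  11:9398  12:10338  13:5074  14:3069  15:2188
  16:2278  17:1774  18:9440  19:7681  20:10266  21:7899  22:11467  23:6017
  24:210  25:10933  26:1742  27:12041  28:10068  29:6586  30:4289  31:7465
  32:6632  33:8875  34:10845  35:11922  36:3469  37:12057  38:2713  39:11447
  40:6129  41:9270  42:8633  43:2513  44:458  45:11966  46:10488  47:4234
  48:7773  49:7329  50:2550  51:9938  52:7314  53:2634  54:4624  55:5589
  56:185  57:11073  58:958  59:9166  60:1950  61:1189  62:607  63:6288
  64:3536  65:9260  66:8689  67:7043  68:11417  69:6297  70:10751  71:5183
  72:9724  73:1247  74:2704  75:4232  76:10206  77:8235  78:2320  79:11226
  80:2523  81:402  82:7436  83:11638  84:9903  85:7510  86:6380  87:599
  88:3911  89:7160  90:8340  91:1732  92:12097  93:2489  94:5436  95:10729
  96:7728  97:7581  98:10826  99:4763  100:12076  101:9872  102:2840  103:8314
  104:9143  105:11766  106:11608  107:10071  108:8991  109:2930  110:7810
Giant step factor: 4838^(-111) ≡ 3120 (mod 12109).
Scan 901·3120^i mod 12109 for i = 0, 1, …:
  i=0: 901   i=1: 1832   i=2: 392   i=3: 31
  i=4: 11957   i=5: 10120   i=6: 6237   i=7: 277
  i=8: 4501   i=9: 8789     …   i=34: 1834
  i=35: 6632
Match at i=35, j=32: e = 35·111 + 32 = 3917.

3917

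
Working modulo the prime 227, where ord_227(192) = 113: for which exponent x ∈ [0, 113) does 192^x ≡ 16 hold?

Baby-step giant-step with m = ceil(sqrt(113)) = 11.
Baby table (192^j mod 227 for j=0..10):
  0:1  1:192  2:90  3:28  4:155  5:23  6:103  7:27
  8:190  9:160  10:75
Giant step factor: 192^(-11) ≡ 133 (mod 227).
Scan 16·133^i mod 227 for i = 0, 1, …:
  i=0: 16   i=1: 85   i=2: 182   i=3: 144
  i=4: 84   i=5: 49   i=6: 161   i=7: 75
Match at i=7, j=10: x = 7·11 + 10 = 87.

87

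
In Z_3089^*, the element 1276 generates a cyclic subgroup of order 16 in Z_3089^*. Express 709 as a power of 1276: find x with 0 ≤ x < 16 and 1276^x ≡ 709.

11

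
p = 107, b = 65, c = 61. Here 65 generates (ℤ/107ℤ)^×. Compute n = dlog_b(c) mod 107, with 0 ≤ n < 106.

94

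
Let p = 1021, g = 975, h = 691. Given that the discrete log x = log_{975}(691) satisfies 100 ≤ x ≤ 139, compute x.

127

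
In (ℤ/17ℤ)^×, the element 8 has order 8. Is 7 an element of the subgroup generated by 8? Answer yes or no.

⟨8⟩ has order 8; its elements mod 17 are {1, 2, 4, 8, 9, 13, 15, 16}.
7 is not in this set.

no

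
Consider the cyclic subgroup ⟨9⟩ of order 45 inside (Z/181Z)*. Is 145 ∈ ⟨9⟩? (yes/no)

145 ∈ ⟨9⟩ iff 145^45 ≡ 1 (mod 181), since |⟨9⟩| = 45.
145^45 mod 181 = 1.
Since 1 = 1, 145 lies in the subgroup.

yes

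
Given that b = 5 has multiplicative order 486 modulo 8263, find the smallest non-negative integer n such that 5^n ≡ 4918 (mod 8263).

217

Baby-step giant-step with m = ceil(sqrt(486)) = 23.
Baby table (5^j mod 8263 for j=0..22):
  0:1  1:5  2:25  3:125  4:625  5:3125  6:7362  7:3758
  8:2264  9:3057  10:7022  11:2058  12:2027  13:1872  14:1097  15:5485
  16:2636  17:4917  18:8059  19:7243  20:3163  21:7552  22:4708
Giant step factor: 5^(-23) ≡ 4975 (mod 8263).
Scan 4918·4975^i mod 8263 for i = 0, 1, …:
  i=0: 4918   i=1: 307   i=2: 6933   i=3: 1913
  i=4: 6462   i=5: 5380   i=6: 1643   i=7: 1818
  i=8: 4828   i=9: 7022
Match at i=9, j=10: n = 9·23 + 10 = 217.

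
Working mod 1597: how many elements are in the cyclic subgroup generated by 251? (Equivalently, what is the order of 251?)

114

The order of 251 must divide p − 1 = 1596 = 2^2 · 3 · 7 · 19.
Divisors: 1, 2, 3, 4, 6, 7, 12, 14, 19, 21, 28, 38, 42, 57, 76, 84, 114, 133, 228, 266, 399, 532, 798, 1596.
Check each in increasing order: 251^1 ≡ 251;  251^2 ≡ 718;  251^3 ≡ 1354;  251^4 ≡ 1290;  251^6 ≡ 1557;  251^7 ≡ 1139;  251^12 ≡ 3;  251^14 ≡ 557;  251^19 ≡ 223;  251^21 ≡ 414;  251^28 ≡ 431;  251^38 ≡ 222;  251^42 ≡ 517;  251^57 ≡ 1596;  251^76 ≡ 1374;  251^84 ≡ 590;  251^114 ≡ 1.
Smallest exponent giving 1 is 114.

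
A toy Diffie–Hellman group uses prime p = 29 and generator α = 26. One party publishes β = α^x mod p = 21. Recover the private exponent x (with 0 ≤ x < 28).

23

Successive powers of 26 modulo 29:
  26^0=1  26^1=26  26^2=9  26^3=2  26^4=23  26^5=18
  26^6=4  26^7=17  26^8=7  26^9=8  26^10=5  26^11=14
  26^12=16  26^13=10  26^14=28  26^15=3  26^16=20  26^17=27
  26^18=6  26^19=11  26^20=25  26^21=12  26^22=22  26^23=21
So 26^23 ≡ 21 (mod 29), giving x = 23.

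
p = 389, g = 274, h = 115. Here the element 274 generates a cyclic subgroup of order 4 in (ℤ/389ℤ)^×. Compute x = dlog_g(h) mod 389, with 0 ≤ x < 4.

3

Successive powers of 274 modulo 389:
  274^0=1  274^1=274  274^2=388  274^3=115
So 274^3 ≡ 115 (mod 389), giving x = 3.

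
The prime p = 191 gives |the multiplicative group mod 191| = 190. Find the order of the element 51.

95

The order of 51 must divide p − 1 = 190 = 2 · 5 · 19.
Divisors: 1, 2, 5, 10, 19, 38, 95, 190.
Check each in increasing order: 51^1 ≡ 51;  51^2 ≡ 118;  51^5 ≡ 177;  51^10 ≡ 5;  51^19 ≡ 184;  51^38 ≡ 49;  51^95 ≡ 1.
Smallest exponent giving 1 is 95.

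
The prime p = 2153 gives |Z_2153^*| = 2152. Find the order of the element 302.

The order of 302 must divide p − 1 = 2152 = 2^3 · 269.
Divisors: 1, 2, 4, 8, 269, 538, 1076, 2152.
Check each in increasing order: 302^1 ≡ 302;  302^2 ≡ 778;  302^4 ≡ 291;  302^8 ≡ 714;  302^269 ≡ 1.
Smallest exponent giving 1 is 269.

269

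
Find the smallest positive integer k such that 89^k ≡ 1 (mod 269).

134

The order of 89 must divide p − 1 = 268 = 2^2 · 67.
Divisors: 1, 2, 4, 67, 134, 268.
Check each in increasing order: 89^1 ≡ 89;  89^2 ≡ 120;  89^4 ≡ 143;  89^67 ≡ 268;  89^134 ≡ 1.
Smallest exponent giving 1 is 134.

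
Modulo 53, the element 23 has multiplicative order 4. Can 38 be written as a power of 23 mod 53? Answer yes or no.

⟨23⟩ has order 4; its elements mod 53 are {1, 23, 30, 52}.
38 is not in this set.

no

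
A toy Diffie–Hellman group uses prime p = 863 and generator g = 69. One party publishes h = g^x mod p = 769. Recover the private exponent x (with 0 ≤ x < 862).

482

Baby-step giant-step with m = ceil(sqrt(862)) = 30.
Baby table (69^j mod 863 for j=0..29):
  0:1  1:69  2:446  3:569  4:426  5:52  6:136  7:754
  8:246  9:577  10:115  11:168  12:373  13:710  14:662  15:802
  16:106  17:410  18:674  19:767  20:280  21:334  22:608  23:528
  24:186  25:752  26:108  27:548  28:703  29:179
Giant step factor: 69^(-30) ≡ 77 (mod 863).
Scan 769·77^i mod 863 for i = 0, 1, …:
  i=0: 769   i=1: 529   i=2: 172   i=3: 299
  i=4: 585   i=5: 169   i=6: 68   i=7: 58
  i=8: 151   i=9: 408     …   i=15: 17
  i=16: 446
Match at i=16, j=2: x = 16·30 + 2 = 482.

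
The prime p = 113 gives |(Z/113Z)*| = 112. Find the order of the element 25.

56

The order of 25 must divide p − 1 = 112 = 2^4 · 7.
Divisors: 1, 2, 4, 7, 8, 14, 16, 28, 56, 112.
Check each in increasing order: 25^1 ≡ 25;  25^2 ≡ 60;  25^4 ≡ 97;  25^7 ≡ 69;  25^8 ≡ 30;  25^14 ≡ 15;  25^16 ≡ 109;  25^28 ≡ 112;  25^56 ≡ 1.
Smallest exponent giving 1 is 56.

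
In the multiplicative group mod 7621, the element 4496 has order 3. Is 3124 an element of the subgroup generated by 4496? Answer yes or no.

⟨4496⟩ has order 3; its elements mod 7621 are {1, 3124, 4496}.
3124 is in this set.

yes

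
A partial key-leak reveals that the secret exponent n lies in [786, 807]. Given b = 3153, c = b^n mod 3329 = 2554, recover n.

803

Compute 3153^786 mod 3329 = 2040, then multiply by 3153 repeatedly:
  3153^786=2040  3153^787=492  3153^788=3291  3153^789=30  3153^790=1378
  3153^791=489  3153^792=490  3153^793=314  3153^794=1329  3153^795=2455
  3153^796=690  3153^797=1733  3153^798=1260  3153^799=1283  3153^800=564
  3153^801=606  3153^802=3201  3153^803=2554
Found 2554 at exponent 803.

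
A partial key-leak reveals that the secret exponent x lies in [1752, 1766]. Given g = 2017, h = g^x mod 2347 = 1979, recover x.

1752

Compute 2017^1752 mod 2347 = 1979, then multiply by 2017 repeatedly:
  2017^1752=1979
Found 1979 at exponent 1752.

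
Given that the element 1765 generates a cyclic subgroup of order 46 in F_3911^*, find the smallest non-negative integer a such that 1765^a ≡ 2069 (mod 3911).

2

Successive powers of 1765 modulo 3911:
  1765^0=1  1765^1=1765  1765^2=2069
So 1765^2 ≡ 2069 (mod 3911), giving a = 2.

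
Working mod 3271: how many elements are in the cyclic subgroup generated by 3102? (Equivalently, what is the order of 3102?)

The order of 3102 must divide p − 1 = 3270 = 2 · 3 · 5 · 109.
Divisors: 1, 2, 3, 5, 6, 10, 15, 30, 109, 218, 327, 545, 654, 1090, 1635, 3270.
Check each in increasing order: 3102^1 ≡ 3102;  3102^2 ≡ 2393;  3102^3 ≡ 1187;  3102^5 ≡ 1263;  3102^6 ≡ 2439;  3102^10 ≡ 2192;  3102^15 ≡ 1230;  3102^30 ≡ 1698;  3102^109 ≡ 2512;  3102^218 ≡ 385;  3102^327 ≡ 2175;  3102^545 ≡ 3270;  3102^654 ≡ 759;  3102^1090 ≡ 1.
Smallest exponent giving 1 is 1090.

1090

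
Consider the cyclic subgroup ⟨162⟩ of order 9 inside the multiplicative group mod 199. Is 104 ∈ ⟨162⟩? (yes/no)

no

⟨162⟩ has order 9; its elements mod 199 are {1, 43, 58, 92, 106, 162, 175, 178, 180}.
104 is not in this set.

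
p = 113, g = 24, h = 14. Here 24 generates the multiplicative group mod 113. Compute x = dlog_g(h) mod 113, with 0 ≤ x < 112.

52

Baby-step giant-step with m = ceil(sqrt(112)) = 11.
Baby table (24^j mod 113 for j=0..10):
  0:1  1:24  2:11  3:38  4:8  5:79  6:88  7:78
  8:64  9:67  10:26
Giant step factor: 24^(-11) ≡ 23 (mod 113).
Scan 14·23^i mod 113 for i = 0, 1, …:
  i=0: 14   i=1: 96   i=2: 61   i=3: 47
  i=4: 64
Match at i=4, j=8: x = 4·11 + 8 = 52.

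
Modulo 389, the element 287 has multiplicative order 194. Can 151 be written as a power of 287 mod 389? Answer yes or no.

151 ∈ ⟨287⟩ iff 151^194 ≡ 1 (mod 389), since |⟨287⟩| = 194.
151^194 mod 389 = 388.
Since 388 ≠ 1, 151 does not lie in the subgroup.

no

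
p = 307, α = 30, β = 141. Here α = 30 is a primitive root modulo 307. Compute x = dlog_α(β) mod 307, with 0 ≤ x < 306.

128

Baby-step giant-step with m = ceil(sqrt(306)) = 18.
Baby table (30^j mod 307 for j=0..17):
  0:1  1:30  2:286  3:291  4:134  5:29  6:256  7:5
  8:150  9:202  10:227  11:56  12:145  13:52  14:25  15:136
  16:89  17:214
Giant step factor: 30^(-18) ≡ 216 (mod 307).
Scan 141·216^i mod 307 for i = 0, 1, …:
  i=0: 141   i=1: 63   i=2: 100   i=3: 110
  i=4: 121   i=5: 41   i=6: 260   i=7: 286
Match at i=7, j=2: x = 7·18 + 2 = 128.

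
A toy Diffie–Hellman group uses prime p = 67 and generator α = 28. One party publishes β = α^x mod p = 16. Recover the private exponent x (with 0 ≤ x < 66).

16

Successive powers of 28 modulo 67:
  28^0=1  28^1=28  28^2=47  28^3=43  28^4=65  28^5=11
  28^6=40  28^7=48  28^8=4  28^9=45  28^10=54  28^11=38
  28^12=59  28^13=44  28^14=26  28^15=58  28^16=16
So 28^16 ≡ 16 (mod 67), giving x = 16.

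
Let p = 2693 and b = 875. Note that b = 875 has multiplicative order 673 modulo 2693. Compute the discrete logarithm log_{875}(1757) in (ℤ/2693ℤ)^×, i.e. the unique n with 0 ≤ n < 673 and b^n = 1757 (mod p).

280

Baby-step giant-step with m = ceil(sqrt(673)) = 26.
Baby table (875^j mod 2693 for j=0..25):
  0:1  1:875  2:813  3:423  4:1184  5:1888  6:1191  7:2627
  8:1496  9:202  10:1705  11:2646  12:1963  13:2184  14:1663  15:905
  16:133  17:576  18:409  19:2399  20:1278  21:655  22:2209  23:1994
  24:2379  25:2629
Giant step factor: 875^(-26) ≡ 1758 (mod 2693).
Scan 1757·1758^i mod 2693 for i = 0, 1, …:
  i=0: 1757   i=1: 2628   i=2: 1529   i=3: 368
  i=4: 624   i=5: 941   i=6: 776   i=7: 1550
  i=8: 2277   i=9: 1168   i=10: 1278
Match at i=10, j=20: n = 10·26 + 20 = 280.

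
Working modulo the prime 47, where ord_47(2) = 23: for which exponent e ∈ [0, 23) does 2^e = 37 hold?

10

Successive powers of 2 modulo 47:
  2^0=1  2^1=2  2^2=4  2^3=8  2^4=16  2^5=32
  2^6=17  2^7=34  2^8=21  2^9=42  2^10=37
So 2^10 ≡ 37 (mod 47), giving e = 10.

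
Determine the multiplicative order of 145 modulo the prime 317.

79

The order of 145 must divide p − 1 = 316 = 2^2 · 79.
Divisors: 1, 2, 4, 79, 158, 316.
Check each in increasing order: 145^1 ≡ 145;  145^2 ≡ 103;  145^4 ≡ 148;  145^79 ≡ 1.
Smallest exponent giving 1 is 79.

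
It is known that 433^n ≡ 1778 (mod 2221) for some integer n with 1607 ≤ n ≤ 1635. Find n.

Compute 433^1607 mod 2221 = 1128, then multiply by 433 repeatedly:
  433^1607=1128  433^1608=2025  433^1609=1751  433^1610=822  433^1611=566
  433^1612=768  433^1613=1615  433^1614=1901  433^1615=1363  433^1616=1614
  433^1617=1468  433^1618=438  433^1619=869  433^1620=928  433^1621=2044
  433^1622=1094  433^1623=629  433^1624=1395  433^1625=2144  433^1626=2195
  433^1627=2068  433^1628=381  433^1629=619  433^1630=1507  433^1631=1778
Found 1778 at exponent 1631.

1631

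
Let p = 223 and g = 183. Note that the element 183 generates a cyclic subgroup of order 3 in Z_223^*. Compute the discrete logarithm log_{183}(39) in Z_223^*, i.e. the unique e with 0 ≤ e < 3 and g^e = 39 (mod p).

Successive powers of 183 modulo 223:
  183^0=1  183^1=183  183^2=39
So 183^2 ≡ 39 (mod 223), giving e = 2.

2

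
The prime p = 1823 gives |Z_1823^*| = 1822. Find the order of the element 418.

911

The order of 418 must divide p − 1 = 1822 = 2 · 911.
Divisors: 1, 2, 911, 1822.
Check each in increasing order: 418^1 ≡ 418;  418^2 ≡ 1539;  418^911 ≡ 1.
Smallest exponent giving 1 is 911.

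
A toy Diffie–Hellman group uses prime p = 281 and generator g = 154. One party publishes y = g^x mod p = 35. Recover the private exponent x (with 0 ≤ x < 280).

Baby-step giant-step with m = ceil(sqrt(280)) = 17.
Baby table (154^j mod 281 for j=0..16):
  0:1  1:154  2:112  3:107  4:180  5:182  6:209  7:152
  8:85  9:164  10:247  11:103  12:126  13:15  14:62  15:275
  16:200
Giant step factor: 154^(-17) ≡ 258 (mod 281).
Scan 35·258^i mod 281 for i = 0, 1, …:
  i=0: 35   i=1: 38   i=2: 250   i=3: 151
  i=4: 180
Match at i=4, j=4: x = 4·17 + 4 = 72.

72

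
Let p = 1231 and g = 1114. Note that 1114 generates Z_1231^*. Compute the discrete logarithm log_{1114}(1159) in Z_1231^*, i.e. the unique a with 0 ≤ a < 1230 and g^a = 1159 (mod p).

Baby-step giant-step with m = ceil(sqrt(1230)) = 36.
Baby table (1114^j mod 1231 for j=0..35):
  0:1  1:1114  2:148  3:1149  4:977  5:174  6:569  7:1132
  8:504  9:120  10:732  11:526  12:8  13:295  14:1184  15:575
  16:430  17:161  18:859  19:439  20:339  21:960  22:932  23:515
  24:64  25:1129  26:855  27:907  28:978  29:57  30:717  31:1050
  32:250  33:294  34:70  35:427
Giant step factor: 1114^(-36) ≡ 1118 (mod 1231).
Scan 1159·1118^i mod 1231 for i = 0, 1, …:
  i=0: 1159   i=1: 750   i=2: 189   i=3: 801
  i=4: 581   i=5: 821   i=6: 783   i=7: 153
  i=8: 1176   i=9: 60     …   i=19: 726
  i=20: 439
Match at i=20, j=19: a = 20·36 + 19 = 739.

739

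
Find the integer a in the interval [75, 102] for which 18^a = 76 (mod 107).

78

Compute 18^75 mod 107 = 45, then multiply by 18 repeatedly:
  18^75=45  18^76=61  18^77=28  18^78=76
Found 76 at exponent 78.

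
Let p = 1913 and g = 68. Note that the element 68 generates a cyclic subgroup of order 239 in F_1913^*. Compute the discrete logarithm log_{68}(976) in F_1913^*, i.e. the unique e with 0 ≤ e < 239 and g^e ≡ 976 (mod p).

200

Baby-step giant-step with m = ceil(sqrt(239)) = 16.
Baby table (68^j mod 1913 for j=0..15):
  0:1  1:68  2:798  3:700  4:1688  5:4  6:272  7:1279
  8:887  9:1013  10:16  11:1088  12:1290  13:1635  14:226  15:64
Giant step factor: 68^(-16) ≡ 1262 (mod 1913).
Scan 976·1262^i mod 1913 for i = 0, 1, …:
  i=0: 976   i=1: 1653   i=2: 916   i=3: 540
  i=4: 452   i=5: 350   i=6: 1710   i=7: 156
  i=8: 1746   i=9: 1589   i=10: 494   i=11: 1703
  i=12: 887
Match at i=12, j=8: e = 12·16 + 8 = 200.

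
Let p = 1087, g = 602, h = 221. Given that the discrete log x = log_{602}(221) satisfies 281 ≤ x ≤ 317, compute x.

Compute 602^281 mod 1087 = 1085, then multiply by 602 repeatedly:
  602^281=1085  602^282=970  602^283=221
Found 221 at exponent 283.

283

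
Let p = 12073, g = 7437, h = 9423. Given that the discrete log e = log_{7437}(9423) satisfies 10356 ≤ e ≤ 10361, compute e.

Compute 7437^10356 mod 12073 = 3277, then multiply by 7437 repeatedly:
  7437^10356=3277  7437^10357=7735  7437^10358=9423
Found 9423 at exponent 10358.

10358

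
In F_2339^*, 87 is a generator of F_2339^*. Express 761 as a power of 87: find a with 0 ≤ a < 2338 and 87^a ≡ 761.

Baby-step giant-step with m = ceil(sqrt(2338)) = 49.
Baby table (87^j mod 2339 for j=0..48):
  0:1  1:87  2:552  3:1244  4:634  5:1361  6:1457  7:453
  8:1987  9:2122  10:2172  11:1844  12:1376  13:423  14:1716  15:1935
  16:2276  17:1536  18:309  19:1154  20:2160  21:800  22:1769  23:1868
  24:1125  25:1976  26:1165  27:778  28:2194  29:1419  30:1825  31:2062
  32:1630  33:1470  34:1584  35:2146  36:1921  37:1058  38:825  39:1605
  40:1634  41:1818  42:1453  43:105  44:2118  45:1824  46:1975  47:1078
  48:226
Giant step factor: 87^(-49) ≡ 1332 (mod 2339).
Scan 761·1332^i mod 2339 for i = 0, 1, …:
  i=0: 761   i=1: 865   i=2: 1392   i=3: 1656
  i=4: 115   i=5: 1145   i=6: 112   i=7: 1827
  i=8: 1004   i=9: 1759     …   i=16: 1801
  i=17: 1457
Match at i=17, j=6: a = 17·49 + 6 = 839.

839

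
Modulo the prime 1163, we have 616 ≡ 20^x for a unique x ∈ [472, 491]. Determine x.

490

Compute 20^472 mod 1163 = 195, then multiply by 20 repeatedly:
  20^472=195  20^473=411  20^474=79  20^475=417  20^476=199
  20^477=491  20^478=516  20^479=1016  20^480=549  20^481=513
  20^482=956  20^483=512  20^484=936  20^485=112  20^486=1077
  20^487=606  20^488=490  20^489=496  20^490=616
Found 616 at exponent 490.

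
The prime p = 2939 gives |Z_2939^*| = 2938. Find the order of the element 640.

2938

The order of 640 must divide p − 1 = 2938 = 2 · 13 · 113.
Divisors: 1, 2, 13, 26, 113, 226, 1469, 2938.
Check each in increasing order: 640^1 ≡ 640;  640^2 ≡ 1079;  640^13 ≡ 183;  640^26 ≡ 1160;  640^113 ≡ 69;  640^226 ≡ 1822;  640^1469 ≡ 2938;  640^2938 ≡ 1.
Smallest exponent giving 1 is 2938.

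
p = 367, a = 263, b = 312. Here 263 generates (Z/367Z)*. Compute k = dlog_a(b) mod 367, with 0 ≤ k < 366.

277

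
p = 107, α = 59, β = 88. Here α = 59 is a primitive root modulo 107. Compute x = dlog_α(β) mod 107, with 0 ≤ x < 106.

87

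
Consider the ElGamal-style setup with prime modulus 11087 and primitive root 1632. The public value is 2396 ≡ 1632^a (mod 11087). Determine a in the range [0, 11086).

Baby-step giant-step with m = ceil(sqrt(11086)) = 106.
Baby table (1632^j mod 11087 for j=0..105):
  0:1  1:1632  2:2544  3:5270  4:8215  5:2697  6:11052  7:9402
  8:10743  9:4029  10:737  11:5388  12:1225  13:3540  14:953  15:3116
  16:7466  17:10986  18:1473  19:9144  20:10993  21:1810  22:4778  23:3535
  24:3880  25:1483  26:3290  27:3172  28:10162  29:9319  30:8331  31:3530
  32:6807  33:10937  34:10201  35:6445  36:7764  37:9494  38:5669  39:5250
  40:8836  41:7252  42:5435  43:320  44:1151  45:4729  46:1176  47:1181
  48:9341  49:10974  50:4063  51:790  52:3188  53:3013  54:5675  55:3955
  56:1926  57:5611  58:10377  59:5415  60:941  61:5706  62:10199  63:3181
  64:2676  65:10041  66:326  67:10943  68:8906  69:10622  70:6123  71:3349
  72:10764  73:5040  74:9813  75:5188  76:7435  77:4742  78:218  79:992
  80:242  81:6899  82:5863  83:335  84:3457  85:9628  86:2617  87:2449
  88:5448  89:10449  90:962  91:6717  92:8188  93:2981  94:8886  95:156
  96:10678  97:8819  98:1682  99:6535  100:10513  101:5627  102:3228  103:1771
  104:7652  105:4102
Giant step factor: 1632^(-106) ≡ 3740 (mod 11087).
Scan 2396·3740^i mod 11087 for i = 0, 1, …:
  i=0: 2396   i=1: 2744   i=2: 7085   i=3: 11057
  i=4: 9757   i=5: 3863   i=6: 1259   i=7: 7772
  i=8: 8253   i=9: 12     …   i=86: 5674
  i=87: 242
Match at i=87, j=80: a = 87·106 + 80 = 9302.

9302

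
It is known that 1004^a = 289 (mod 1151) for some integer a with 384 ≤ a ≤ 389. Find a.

386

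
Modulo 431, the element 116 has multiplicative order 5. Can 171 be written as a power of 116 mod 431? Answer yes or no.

no

⟨116⟩ has order 5; its elements mod 431 are {1, 95, 116, 245, 405}.
171 is not in this set.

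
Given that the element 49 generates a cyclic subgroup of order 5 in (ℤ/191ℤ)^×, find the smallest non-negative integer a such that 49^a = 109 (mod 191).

Successive powers of 49 modulo 191:
  49^0=1  49^1=49  49^2=109
So 49^2 ≡ 109 (mod 191), giving a = 2.

2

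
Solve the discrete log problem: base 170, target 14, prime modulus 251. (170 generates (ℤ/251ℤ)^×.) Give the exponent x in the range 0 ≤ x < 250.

Baby-step giant-step with m = ceil(sqrt(250)) = 16.
Baby table (170^j mod 251 for j=0..15):
  0:1  1:170  2:35  3:177  4:221  5:171  6:205  7:212
  8:147  9:141  10:125  11:166  12:108  13:37  14:15  15:40
Giant step factor: 170^(-16) ≡ 131 (mod 251).
Scan 14·131^i mod 251 for i = 0, 1, …:
  i=0: 14   i=1: 77   i=2: 47   i=3: 133
  i=4: 104   i=5: 70   i=6: 134   i=7: 235
  i=8: 163   i=9: 18   i=10: 99   i=11: 168
  i=12: 171
Match at i=12, j=5: x = 12·16 + 5 = 197.

197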